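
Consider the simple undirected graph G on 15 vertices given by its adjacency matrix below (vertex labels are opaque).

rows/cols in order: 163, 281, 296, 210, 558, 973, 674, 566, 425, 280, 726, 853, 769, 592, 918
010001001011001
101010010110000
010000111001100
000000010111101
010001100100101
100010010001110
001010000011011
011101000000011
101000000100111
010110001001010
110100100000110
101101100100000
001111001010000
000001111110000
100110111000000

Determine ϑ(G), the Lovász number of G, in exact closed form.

deg(558) = 6; N(558) = {281, 973, 674, 280, 769, 918}.
Vertex 726 has 6 neighbors: 163, 281, 210, 674, 769, 592.
Vertex 973 has 6 neighbors: 163, 558, 566, 853, 769, 592.
Vertex 425 has 6 neighbors: 163, 296, 280, 769, 592, 918.
6-regular, N=15; Kneser K(6,2) on C(6,2)=15 vertices.
A has 3 distinct eigenvalues ≈ [6.0, 1.0, -3.0].
λ_max=6, λ_min=-3; ϑ = −15·λ_min/(λ_max−λ_min) = 5.
Numerically 5.0000.

5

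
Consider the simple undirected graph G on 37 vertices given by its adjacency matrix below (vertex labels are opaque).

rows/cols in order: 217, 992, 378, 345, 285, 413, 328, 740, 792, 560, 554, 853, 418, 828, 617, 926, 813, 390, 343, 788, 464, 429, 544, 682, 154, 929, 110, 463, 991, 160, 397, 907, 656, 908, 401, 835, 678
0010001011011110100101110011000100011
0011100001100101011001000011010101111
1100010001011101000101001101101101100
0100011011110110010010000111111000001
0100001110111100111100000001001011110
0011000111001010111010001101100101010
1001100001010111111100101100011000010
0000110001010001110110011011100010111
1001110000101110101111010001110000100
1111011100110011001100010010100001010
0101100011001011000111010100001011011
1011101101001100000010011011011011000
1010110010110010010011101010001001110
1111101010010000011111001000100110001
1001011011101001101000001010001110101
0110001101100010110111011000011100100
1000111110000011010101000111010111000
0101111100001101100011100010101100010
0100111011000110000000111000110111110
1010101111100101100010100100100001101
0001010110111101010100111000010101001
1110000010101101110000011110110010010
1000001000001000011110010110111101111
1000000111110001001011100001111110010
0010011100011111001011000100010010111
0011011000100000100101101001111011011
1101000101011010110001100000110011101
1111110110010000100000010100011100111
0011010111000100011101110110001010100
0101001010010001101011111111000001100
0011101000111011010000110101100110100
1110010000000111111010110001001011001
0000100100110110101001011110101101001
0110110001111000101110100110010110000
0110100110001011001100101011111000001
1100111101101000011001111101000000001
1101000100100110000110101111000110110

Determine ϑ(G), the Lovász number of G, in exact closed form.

N(656) = {285, 740, 554, 853, 828, 617, 813, 343, 429, 682, 154, 929, 110, 991, 397, 907, 908, 678}, |N(656)| = 18.
N(217) = {378, 328, 792, 560, 853, 418, 828, 617, 813, 788, 429, 544, 682, 110, 463, 907, 835, 678}, |N(217)| = 18.
Vertex 678 has 18 neighbors: 217, 992, 345, 740, 554, 828, 617, 788, 464, 544, 154, 929, 110, 463, 907, 656, 401, 835.
N(908) = {992, 378, 285, 413, 560, 554, 853, 418, 813, 343, 788, 464, 544, 929, 110, 160, 907, 656}, |N(908)| = 18.
37-vertex 18-regular graph: Paley(37): SR with (k,λ,μ)=(18,8,9).
Distinct eigenvalues (to 5 d.p.): [18.0, 2.54138, -3.54138].
ϑ = −N·λ_min/(λ_max−λ_min) = −37·(-sqrt(37)/2 - 1/2)/(18−(-sqrt(37)/2 - 1/2)) = sqrt(37).
≈ 6.08276 (to 5 d.p.).

sqrt(37)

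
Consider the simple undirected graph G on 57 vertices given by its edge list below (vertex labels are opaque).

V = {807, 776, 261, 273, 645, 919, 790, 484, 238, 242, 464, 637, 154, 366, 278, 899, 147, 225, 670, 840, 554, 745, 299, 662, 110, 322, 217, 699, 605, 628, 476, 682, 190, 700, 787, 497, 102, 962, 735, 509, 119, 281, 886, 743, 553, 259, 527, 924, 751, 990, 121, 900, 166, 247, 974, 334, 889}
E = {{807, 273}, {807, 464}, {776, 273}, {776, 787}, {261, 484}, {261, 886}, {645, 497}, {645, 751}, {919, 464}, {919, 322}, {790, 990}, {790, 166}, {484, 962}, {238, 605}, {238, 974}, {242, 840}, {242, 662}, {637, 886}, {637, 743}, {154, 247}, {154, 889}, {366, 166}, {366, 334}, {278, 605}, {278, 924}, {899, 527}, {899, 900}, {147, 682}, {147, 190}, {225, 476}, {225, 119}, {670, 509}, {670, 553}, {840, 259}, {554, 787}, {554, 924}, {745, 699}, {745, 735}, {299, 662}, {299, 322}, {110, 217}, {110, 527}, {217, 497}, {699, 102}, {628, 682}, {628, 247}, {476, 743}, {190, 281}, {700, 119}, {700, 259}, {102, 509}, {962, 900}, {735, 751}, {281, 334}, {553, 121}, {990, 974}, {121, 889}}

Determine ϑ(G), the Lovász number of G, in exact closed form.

57*cos(pi/57)/(cos(pi/57) + 1)

deg(605) = 2; N(605) = {238, 278}.
N(334) = {366, 281}, |N(334)| = 2.
Vertex 217 has 2 neighbors: 110, 497.
deg(509) = 2; N(509) = {670, 102}.
2-regular, N=57; connected 2-regular on 57 ⇒ C_{57}.
A has 29 distinct eigenvalues ≈ [2.0, 1.987861, 1.951593, 1.891634, 1.808714, 1.703839, 1.578281, 1.433565, 1.271447, 1.093896, 0.903067, 0.701275, 0.490971, 0.274707, 0.055109, -0.165159, -0.383421, -0.59703, -0.803391, -1.0, -1.184471, -1.354563, -1.508213, -1.643556, -1.758948, -1.852988, -1.924536, -1.972723, -1.996963].
−57·(-2*cos(pi/57)) / ((2)−(-2*cos(pi/57))) = 57*cos(pi/57)/(cos(pi/57) + 1) = ϑ(G).
= 28.47835… (decimal).
Check 28 ≤ 57*cos(pi/57)/(cos(pi/57) + 1) ≤ 29: both strict.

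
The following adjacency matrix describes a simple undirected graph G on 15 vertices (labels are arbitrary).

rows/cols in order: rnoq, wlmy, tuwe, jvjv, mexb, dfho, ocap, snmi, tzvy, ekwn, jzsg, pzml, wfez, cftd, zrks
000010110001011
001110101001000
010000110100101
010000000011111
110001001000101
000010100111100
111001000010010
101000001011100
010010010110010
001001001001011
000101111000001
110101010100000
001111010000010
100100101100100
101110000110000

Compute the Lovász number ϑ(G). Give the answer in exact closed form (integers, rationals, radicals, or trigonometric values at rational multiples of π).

5

deg(dfho) = 6; N(dfho) = {mexb, ocap, ekwn, jzsg, pzml, wfez}.
N(snmi) = {rnoq, tuwe, tzvy, jzsg, pzml, wfez}, |N(snmi)| = 6.
deg(tzvy) = 6; N(tzvy) = {wlmy, mexb, snmi, ekwn, jzsg, cftd}.
Vertex ocap has 6 neighbors: rnoq, wlmy, tuwe, dfho, jzsg, cftd.
6-regular, N=15; Kneser-type, 2-subsets of [6].
The 3 distinct eigenvalues: [6.0, 1.0, -3.0].
Lovász: ϑ = −15(-3)/(6+-1*(-3)) = 5.
≈ 5.00000 (to 5 d.p.).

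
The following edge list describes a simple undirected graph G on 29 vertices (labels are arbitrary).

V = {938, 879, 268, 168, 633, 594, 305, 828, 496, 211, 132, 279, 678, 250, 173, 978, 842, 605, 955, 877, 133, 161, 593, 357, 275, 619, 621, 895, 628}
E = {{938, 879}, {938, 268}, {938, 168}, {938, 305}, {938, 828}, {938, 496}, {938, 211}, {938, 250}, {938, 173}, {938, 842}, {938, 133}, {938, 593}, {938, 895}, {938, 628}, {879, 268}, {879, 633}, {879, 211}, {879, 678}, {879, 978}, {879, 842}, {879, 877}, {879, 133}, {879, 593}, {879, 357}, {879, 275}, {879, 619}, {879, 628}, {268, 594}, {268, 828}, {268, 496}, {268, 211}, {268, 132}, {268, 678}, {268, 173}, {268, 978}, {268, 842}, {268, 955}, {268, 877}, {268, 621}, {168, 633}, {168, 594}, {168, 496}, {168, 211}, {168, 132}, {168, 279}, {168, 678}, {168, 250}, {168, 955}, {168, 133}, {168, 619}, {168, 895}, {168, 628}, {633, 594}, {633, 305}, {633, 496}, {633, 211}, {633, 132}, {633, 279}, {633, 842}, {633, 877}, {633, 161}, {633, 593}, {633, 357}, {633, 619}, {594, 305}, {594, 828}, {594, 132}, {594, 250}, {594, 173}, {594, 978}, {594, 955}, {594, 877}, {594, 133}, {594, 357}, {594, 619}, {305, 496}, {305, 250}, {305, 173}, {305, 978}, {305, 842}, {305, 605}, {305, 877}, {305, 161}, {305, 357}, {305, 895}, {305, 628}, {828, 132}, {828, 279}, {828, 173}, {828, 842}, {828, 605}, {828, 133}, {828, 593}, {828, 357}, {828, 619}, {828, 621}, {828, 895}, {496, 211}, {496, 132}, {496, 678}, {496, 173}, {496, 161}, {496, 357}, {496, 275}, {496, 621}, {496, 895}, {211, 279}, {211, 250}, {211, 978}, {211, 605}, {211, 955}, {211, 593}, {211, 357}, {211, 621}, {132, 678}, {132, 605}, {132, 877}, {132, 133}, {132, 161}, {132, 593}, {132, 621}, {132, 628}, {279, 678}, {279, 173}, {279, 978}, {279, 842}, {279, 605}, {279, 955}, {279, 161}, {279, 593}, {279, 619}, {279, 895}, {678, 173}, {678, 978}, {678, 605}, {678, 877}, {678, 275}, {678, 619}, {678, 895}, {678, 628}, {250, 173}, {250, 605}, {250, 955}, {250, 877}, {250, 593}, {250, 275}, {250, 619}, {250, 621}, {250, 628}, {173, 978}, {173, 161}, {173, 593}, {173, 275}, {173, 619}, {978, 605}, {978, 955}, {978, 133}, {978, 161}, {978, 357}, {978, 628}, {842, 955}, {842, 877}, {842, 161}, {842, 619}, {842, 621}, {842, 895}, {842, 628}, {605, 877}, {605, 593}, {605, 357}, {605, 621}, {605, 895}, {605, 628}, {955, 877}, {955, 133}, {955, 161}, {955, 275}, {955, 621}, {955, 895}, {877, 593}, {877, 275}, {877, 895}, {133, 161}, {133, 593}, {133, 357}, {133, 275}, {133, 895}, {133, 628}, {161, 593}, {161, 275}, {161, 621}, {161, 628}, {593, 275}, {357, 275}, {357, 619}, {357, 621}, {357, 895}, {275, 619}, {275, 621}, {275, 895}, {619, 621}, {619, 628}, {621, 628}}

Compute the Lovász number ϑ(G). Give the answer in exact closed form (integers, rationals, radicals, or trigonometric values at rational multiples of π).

N(938) = {879, 268, 168, 305, 828, 496, 211, 250, 173, 842, 133, 593, 895, 628}, |N(938)| = 14.
N(621) = {268, 828, 496, 211, 132, 250, 842, 605, 955, 161, 357, 275, 619, 628}, |N(621)| = 14.
deg(168) = 14; N(168) = {938, 633, 594, 496, 211, 132, 279, 678, 250, 955, 133, 619, 895, 628}.
Vertex 619 has 14 neighbors: 879, 168, 633, 594, 828, 279, 678, 250, 173, 842, 357, 275, 621, 628.
14-regular, N=29; Paley(29): SR with (k,λ,μ)=(14,6,7).
The 3 distinct eigenvalues: [14.0, 2.1926, -3.1926].
Lovász (edge-transitive): ϑ = −29·(-sqrt(29)/2 - 1/2)/((14)−(-sqrt(29)/2 - 1/2)) = sqrt(29).
ϑ(G) ≈ 5.3851648.

sqrt(29)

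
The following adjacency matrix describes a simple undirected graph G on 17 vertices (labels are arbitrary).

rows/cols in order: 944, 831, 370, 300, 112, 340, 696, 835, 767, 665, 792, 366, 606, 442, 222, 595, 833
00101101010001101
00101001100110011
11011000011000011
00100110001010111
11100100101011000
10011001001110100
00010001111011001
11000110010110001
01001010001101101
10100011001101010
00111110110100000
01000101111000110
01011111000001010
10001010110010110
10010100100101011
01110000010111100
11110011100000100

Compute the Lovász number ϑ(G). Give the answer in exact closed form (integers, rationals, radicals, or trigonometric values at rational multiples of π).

Vertex 696 has 8 neighbors: 300, 835, 767, 665, 792, 606, 442, 833.
Vertex 366 has 8 neighbors: 831, 340, 835, 767, 665, 792, 222, 595.
deg(792) = 8; N(792) = {370, 300, 112, 340, 696, 767, 665, 366}.
deg(835) = 8; N(835) = {944, 831, 340, 696, 665, 366, 606, 833}.
8-regular, N=17; strongly regular (17,8,3,4).
Distinct eigenvalues (to 6 d.p.): [8.0, 1.561553, -2.561553].
ϑ = −N·λ_min/(λ_max−λ_min) = −17·(-sqrt(17)/2 - 1/2)/(8−(-sqrt(17)/2 - 1/2)) = sqrt(17).
ϑ(G) ≈ 4.12310563.

sqrt(17)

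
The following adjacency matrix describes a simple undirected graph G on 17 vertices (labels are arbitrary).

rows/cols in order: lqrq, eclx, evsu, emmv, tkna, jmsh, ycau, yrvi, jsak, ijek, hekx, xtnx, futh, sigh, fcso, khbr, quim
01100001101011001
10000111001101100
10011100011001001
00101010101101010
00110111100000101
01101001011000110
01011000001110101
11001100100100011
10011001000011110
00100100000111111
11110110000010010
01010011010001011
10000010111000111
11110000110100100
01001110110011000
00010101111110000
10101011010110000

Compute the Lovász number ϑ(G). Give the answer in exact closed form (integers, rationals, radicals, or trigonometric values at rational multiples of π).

N(sigh) = {lqrq, eclx, evsu, emmv, jsak, ijek, xtnx, fcso}, |N(sigh)| = 8.
deg(tkna) = 8; N(tkna) = {evsu, emmv, jmsh, ycau, yrvi, jsak, fcso, quim}.
N(eclx) = {lqrq, jmsh, ycau, yrvi, hekx, xtnx, sigh, fcso}, |N(eclx)| = 8.
Vertex khbr has 8 neighbors: emmv, jmsh, yrvi, jsak, ijek, hekx, xtnx, futh.
8-regular, N=17; strongly regular (17,8,3,4).
Distinct eigenvalues (to 6 d.p.): [8.0, 1.561553, -2.561553].
−17·(-sqrt(17)/2 - 1/2) / ((8)−(-sqrt(17)/2 - 1/2)) = sqrt(17) = ϑ(G).
Numerically 4.1231.

sqrt(17)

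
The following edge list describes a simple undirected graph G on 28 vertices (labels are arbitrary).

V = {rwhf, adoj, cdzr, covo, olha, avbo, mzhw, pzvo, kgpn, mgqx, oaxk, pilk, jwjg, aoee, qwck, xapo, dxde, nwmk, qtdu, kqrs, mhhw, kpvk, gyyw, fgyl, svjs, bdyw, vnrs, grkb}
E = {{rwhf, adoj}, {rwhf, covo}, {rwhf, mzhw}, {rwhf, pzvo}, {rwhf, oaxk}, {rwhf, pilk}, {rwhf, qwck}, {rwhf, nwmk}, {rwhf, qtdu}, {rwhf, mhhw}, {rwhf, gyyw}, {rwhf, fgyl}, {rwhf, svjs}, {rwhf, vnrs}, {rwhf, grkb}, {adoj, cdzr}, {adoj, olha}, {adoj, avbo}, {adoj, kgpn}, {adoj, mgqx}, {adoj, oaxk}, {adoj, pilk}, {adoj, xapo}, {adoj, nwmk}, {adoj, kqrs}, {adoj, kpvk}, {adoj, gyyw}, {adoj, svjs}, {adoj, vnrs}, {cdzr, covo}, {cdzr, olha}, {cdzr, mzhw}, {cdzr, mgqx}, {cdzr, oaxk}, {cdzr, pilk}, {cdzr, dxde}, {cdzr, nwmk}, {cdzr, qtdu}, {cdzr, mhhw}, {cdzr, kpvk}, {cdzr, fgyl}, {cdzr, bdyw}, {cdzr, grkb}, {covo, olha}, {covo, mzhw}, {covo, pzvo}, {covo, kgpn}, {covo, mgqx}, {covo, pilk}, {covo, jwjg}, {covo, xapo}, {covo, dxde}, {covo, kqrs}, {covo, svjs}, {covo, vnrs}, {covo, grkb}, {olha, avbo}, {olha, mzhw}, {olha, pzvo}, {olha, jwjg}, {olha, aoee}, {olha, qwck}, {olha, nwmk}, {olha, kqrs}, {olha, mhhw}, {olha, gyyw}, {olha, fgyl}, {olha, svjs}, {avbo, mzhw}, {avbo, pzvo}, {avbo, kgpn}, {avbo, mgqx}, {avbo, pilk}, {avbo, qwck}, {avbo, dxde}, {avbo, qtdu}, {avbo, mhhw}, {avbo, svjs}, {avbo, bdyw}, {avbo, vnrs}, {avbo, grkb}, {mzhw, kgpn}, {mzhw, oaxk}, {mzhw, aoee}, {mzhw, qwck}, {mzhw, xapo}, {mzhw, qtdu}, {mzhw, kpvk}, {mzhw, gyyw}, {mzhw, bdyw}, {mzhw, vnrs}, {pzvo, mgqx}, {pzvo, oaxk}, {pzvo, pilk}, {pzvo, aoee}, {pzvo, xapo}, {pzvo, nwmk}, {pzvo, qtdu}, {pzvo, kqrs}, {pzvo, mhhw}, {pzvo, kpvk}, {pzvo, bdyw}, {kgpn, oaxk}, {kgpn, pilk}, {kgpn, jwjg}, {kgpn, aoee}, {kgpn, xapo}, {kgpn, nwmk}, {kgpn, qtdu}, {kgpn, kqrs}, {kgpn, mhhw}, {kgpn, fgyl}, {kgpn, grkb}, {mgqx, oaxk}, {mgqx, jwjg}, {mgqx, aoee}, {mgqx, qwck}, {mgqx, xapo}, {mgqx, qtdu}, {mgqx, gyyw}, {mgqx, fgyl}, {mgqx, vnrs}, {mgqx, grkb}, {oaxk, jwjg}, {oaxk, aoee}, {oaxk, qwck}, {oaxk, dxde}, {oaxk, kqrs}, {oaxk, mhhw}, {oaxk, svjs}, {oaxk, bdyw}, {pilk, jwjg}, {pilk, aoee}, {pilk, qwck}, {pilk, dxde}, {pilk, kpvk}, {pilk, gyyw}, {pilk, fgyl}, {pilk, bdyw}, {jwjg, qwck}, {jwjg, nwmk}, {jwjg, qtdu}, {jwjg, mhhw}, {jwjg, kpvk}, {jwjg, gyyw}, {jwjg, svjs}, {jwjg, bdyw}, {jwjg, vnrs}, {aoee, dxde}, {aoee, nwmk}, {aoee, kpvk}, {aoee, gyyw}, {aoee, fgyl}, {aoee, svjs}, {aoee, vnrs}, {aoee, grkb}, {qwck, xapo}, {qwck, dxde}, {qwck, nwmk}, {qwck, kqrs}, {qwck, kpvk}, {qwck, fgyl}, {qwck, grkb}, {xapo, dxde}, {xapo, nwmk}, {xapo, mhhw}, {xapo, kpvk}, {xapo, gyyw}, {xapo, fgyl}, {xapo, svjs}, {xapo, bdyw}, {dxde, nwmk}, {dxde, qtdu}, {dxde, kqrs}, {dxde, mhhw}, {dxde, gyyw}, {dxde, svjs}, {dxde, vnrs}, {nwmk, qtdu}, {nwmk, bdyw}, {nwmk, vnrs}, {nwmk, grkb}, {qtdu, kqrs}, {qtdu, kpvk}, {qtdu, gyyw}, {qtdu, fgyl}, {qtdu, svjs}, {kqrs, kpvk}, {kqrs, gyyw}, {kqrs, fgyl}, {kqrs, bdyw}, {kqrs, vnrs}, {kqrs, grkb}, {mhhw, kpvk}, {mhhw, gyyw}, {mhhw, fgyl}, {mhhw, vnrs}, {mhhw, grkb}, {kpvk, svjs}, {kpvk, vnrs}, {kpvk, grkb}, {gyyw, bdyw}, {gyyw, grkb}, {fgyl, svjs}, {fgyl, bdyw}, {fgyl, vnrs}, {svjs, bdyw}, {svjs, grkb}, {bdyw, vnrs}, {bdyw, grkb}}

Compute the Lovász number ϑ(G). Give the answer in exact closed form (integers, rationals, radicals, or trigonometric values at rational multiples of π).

7

N(bdyw) = {cdzr, avbo, mzhw, pzvo, oaxk, pilk, jwjg, xapo, nwmk, kqrs, gyyw, fgyl, svjs, vnrs, grkb}, |N(bdyw)| = 15.
deg(vnrs) = 15; N(vnrs) = {rwhf, adoj, covo, avbo, mzhw, mgqx, jwjg, aoee, dxde, nwmk, kqrs, mhhw, kpvk, fgyl, bdyw}.
Vertex mhhw has 15 neighbors: rwhf, cdzr, olha, avbo, pzvo, kgpn, oaxk, jwjg, xapo, dxde, kpvk, gyyw, fgyl, vnrs, grkb.
Vertex xapo has 15 neighbors: adoj, covo, mzhw, pzvo, kgpn, mgqx, qwck, dxde, nwmk, mhhw, kpvk, gyyw, fgyl, svjs, bdyw.
Regular of degree 15 on 28 vertices: Kneser K(8,2) on C(8,2)=28 vertices.
spec(A) ≈ [15.0, 1.0, -5.0] (distinct, 3 d.p.).
Lovász: ϑ = −28(-5)/(15+-1*(-5)) = 7.
ϑ(G) ≈ 7.000000.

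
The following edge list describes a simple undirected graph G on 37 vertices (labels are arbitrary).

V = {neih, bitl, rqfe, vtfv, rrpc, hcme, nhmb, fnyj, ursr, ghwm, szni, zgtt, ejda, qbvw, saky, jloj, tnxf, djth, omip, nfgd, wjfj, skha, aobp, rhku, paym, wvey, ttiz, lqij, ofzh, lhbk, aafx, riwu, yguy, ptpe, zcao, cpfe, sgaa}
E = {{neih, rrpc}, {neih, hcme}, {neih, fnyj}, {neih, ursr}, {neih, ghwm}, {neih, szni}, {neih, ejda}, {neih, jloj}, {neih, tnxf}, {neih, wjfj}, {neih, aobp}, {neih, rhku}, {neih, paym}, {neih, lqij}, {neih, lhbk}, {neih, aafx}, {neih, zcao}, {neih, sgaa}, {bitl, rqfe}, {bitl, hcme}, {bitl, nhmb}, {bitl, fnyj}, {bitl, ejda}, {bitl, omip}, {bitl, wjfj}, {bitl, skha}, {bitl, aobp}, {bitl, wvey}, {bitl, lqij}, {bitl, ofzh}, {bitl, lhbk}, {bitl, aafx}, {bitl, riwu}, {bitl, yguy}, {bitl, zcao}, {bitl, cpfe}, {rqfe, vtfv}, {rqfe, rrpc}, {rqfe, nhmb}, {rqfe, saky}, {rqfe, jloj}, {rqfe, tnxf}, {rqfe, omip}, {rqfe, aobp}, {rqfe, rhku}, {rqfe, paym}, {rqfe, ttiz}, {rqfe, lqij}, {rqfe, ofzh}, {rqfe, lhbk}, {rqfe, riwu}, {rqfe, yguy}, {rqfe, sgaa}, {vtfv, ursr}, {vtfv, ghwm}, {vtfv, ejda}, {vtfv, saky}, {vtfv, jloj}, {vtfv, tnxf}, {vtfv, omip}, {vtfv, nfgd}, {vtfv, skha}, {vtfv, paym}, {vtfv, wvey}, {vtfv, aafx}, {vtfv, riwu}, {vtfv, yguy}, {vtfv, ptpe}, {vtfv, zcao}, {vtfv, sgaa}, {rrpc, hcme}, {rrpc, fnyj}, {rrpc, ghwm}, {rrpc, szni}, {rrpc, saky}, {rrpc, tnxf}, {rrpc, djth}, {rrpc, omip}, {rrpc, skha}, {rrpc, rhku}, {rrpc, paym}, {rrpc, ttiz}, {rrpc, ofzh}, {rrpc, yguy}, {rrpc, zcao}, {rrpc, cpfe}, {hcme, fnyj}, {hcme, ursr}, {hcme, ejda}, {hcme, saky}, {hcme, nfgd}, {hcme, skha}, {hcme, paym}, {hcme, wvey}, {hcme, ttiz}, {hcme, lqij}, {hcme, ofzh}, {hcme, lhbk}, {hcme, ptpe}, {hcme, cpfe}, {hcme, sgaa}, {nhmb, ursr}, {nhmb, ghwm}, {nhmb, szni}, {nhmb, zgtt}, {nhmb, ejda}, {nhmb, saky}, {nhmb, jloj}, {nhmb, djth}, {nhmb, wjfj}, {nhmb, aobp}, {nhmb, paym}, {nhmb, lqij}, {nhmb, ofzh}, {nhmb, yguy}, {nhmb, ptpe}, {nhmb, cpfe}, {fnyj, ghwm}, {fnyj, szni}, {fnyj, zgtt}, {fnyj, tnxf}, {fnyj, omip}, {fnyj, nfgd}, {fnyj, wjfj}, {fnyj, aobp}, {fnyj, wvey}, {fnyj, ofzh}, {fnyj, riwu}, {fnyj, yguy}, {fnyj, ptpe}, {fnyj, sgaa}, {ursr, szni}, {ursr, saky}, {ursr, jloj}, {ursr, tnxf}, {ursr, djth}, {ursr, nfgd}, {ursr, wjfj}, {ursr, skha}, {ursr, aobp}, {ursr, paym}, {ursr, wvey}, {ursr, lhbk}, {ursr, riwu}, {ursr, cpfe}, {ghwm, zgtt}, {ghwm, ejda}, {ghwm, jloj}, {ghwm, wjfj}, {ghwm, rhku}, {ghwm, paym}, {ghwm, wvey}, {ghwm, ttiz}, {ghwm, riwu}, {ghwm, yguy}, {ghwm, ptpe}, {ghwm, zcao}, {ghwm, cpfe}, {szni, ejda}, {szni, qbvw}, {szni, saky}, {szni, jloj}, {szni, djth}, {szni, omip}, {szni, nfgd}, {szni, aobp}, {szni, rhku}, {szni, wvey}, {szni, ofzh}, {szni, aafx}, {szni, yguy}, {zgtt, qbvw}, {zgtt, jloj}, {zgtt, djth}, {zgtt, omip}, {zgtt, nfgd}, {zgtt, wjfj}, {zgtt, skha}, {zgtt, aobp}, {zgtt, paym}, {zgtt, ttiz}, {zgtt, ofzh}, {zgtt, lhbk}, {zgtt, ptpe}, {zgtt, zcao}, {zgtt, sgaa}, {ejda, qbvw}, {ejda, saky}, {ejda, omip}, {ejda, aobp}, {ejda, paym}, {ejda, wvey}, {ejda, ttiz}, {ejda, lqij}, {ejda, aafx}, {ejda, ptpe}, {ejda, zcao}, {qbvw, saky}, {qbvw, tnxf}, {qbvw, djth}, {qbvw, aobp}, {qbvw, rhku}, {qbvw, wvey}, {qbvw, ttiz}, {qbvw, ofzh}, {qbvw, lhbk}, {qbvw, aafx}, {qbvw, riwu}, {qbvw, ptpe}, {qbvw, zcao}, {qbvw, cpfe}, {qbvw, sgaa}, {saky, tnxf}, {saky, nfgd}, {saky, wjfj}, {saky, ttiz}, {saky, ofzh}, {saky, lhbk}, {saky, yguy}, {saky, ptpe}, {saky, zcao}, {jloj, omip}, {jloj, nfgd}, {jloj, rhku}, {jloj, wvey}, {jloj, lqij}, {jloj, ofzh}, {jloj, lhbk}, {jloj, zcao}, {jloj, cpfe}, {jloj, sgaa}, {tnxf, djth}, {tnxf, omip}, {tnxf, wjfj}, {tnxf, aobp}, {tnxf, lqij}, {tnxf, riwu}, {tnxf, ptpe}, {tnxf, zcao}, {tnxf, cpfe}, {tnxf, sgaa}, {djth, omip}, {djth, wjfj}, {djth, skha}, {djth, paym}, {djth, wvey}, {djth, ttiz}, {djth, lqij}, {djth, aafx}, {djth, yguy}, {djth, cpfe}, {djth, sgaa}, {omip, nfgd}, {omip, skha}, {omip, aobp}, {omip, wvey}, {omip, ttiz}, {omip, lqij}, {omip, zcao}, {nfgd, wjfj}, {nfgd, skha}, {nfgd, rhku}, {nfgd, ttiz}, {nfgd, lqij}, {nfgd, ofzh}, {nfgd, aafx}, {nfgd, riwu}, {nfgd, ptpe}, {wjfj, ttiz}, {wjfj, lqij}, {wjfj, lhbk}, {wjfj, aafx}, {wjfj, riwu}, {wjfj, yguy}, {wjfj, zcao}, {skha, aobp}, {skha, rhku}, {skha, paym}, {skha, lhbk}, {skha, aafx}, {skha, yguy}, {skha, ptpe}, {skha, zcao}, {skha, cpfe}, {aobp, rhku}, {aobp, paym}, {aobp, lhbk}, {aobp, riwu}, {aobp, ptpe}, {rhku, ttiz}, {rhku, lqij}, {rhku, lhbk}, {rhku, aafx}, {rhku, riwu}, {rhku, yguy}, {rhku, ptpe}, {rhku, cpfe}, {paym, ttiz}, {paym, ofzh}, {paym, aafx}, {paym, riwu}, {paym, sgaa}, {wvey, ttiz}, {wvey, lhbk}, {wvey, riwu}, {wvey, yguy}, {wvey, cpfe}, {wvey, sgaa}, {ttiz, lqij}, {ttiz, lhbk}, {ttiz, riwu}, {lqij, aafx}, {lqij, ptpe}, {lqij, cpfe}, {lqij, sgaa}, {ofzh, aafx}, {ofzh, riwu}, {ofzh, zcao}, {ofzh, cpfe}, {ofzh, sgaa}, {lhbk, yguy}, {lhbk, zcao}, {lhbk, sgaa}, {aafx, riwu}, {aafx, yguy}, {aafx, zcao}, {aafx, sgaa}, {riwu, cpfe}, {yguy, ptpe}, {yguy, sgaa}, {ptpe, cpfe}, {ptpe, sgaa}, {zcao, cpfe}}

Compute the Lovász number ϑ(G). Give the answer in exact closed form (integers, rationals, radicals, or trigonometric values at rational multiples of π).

sqrt(37)

Vertex ursr has 18 neighbors: neih, vtfv, hcme, nhmb, szni, saky, jloj, tnxf, djth, nfgd, wjfj, skha, aobp, paym, wvey, lhbk, riwu, cpfe.
deg(szni) = 18; N(szni) = {neih, rrpc, nhmb, fnyj, ursr, ejda, qbvw, saky, jloj, djth, omip, nfgd, aobp, rhku, wvey, ofzh, aafx, yguy}.
N(wjfj) = {neih, bitl, nhmb, fnyj, ursr, ghwm, zgtt, saky, tnxf, djth, nfgd, ttiz, lqij, lhbk, aafx, riwu, yguy, zcao}, |N(wjfj)| = 18.
Vertex ptpe has 18 neighbors: vtfv, hcme, nhmb, fnyj, ghwm, zgtt, ejda, qbvw, saky, tnxf, nfgd, skha, aobp, rhku, lqij, yguy, cpfe, sgaa.
Regular of degree 18 on 37 vertices: strongly regular (37,18,8,9).
A has 3 distinct eigenvalues ≈ [18.0, 2.5414, -3.5414].
Lovász (edge-transitive): ϑ = −37·(-sqrt(37)/2 - 1/2)/((18)−(-sqrt(37)/2 - 1/2)) = sqrt(37).
Numerically 6.082762530.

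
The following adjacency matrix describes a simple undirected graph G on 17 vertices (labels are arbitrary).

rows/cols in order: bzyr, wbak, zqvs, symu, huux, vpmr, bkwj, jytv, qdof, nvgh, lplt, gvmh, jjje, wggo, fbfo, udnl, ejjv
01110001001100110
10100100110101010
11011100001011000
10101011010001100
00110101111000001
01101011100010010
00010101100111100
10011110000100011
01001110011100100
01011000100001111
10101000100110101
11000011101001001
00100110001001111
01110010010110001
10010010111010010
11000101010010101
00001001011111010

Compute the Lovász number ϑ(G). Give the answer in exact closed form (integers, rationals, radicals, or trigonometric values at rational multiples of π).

sqrt(17)

Vertex bzyr has 8 neighbors: wbak, zqvs, symu, jytv, lplt, gvmh, fbfo, udnl.
N(zqvs) = {bzyr, wbak, symu, huux, vpmr, lplt, jjje, wggo}, |N(zqvs)| = 8.
Vertex gvmh has 8 neighbors: bzyr, wbak, bkwj, jytv, qdof, lplt, wggo, ejjv.
Vertex wggo has 8 neighbors: wbak, zqvs, symu, bkwj, nvgh, gvmh, jjje, ejjv.
G on 17 vertices is 8-regular; Paley(17): SR with (k,λ,μ)=(8,3,4).
The 3 distinct eigenvalues: [8.0, 1.561553, -2.561553].
With N=17: ϑ(G) = 17·(-(-sqrt(17)/2 - 1/2))/(8−(-sqrt(17)/2 - 1/2)) = sqrt(17).
ϑ(G) ≈ 4.1231056.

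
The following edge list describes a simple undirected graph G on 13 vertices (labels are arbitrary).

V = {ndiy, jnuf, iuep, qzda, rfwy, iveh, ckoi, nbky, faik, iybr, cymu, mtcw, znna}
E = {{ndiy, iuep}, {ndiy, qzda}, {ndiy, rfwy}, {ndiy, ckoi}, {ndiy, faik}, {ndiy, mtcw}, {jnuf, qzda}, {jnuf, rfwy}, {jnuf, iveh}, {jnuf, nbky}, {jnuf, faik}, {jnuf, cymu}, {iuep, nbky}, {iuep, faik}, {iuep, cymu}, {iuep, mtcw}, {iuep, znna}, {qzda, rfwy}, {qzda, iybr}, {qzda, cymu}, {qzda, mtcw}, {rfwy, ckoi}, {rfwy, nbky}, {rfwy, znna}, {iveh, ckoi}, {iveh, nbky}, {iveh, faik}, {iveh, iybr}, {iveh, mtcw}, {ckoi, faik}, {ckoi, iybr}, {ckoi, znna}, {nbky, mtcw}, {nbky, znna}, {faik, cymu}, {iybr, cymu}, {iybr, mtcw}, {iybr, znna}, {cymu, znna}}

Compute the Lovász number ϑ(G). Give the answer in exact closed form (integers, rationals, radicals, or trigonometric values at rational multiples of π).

deg(znna) = 6; N(znna) = {iuep, rfwy, ckoi, nbky, iybr, cymu}.
Vertex ckoi has 6 neighbors: ndiy, rfwy, iveh, faik, iybr, znna.
N(iveh) = {jnuf, ckoi, nbky, faik, iybr, mtcw}, |N(iveh)| = 6.
Vertex cymu has 6 neighbors: jnuf, iuep, qzda, faik, iybr, znna.
Regular of degree 6 on 13 vertices: SR(13,6,2,3) — a Paley graph.
spec(A) ≈ [6.0, 1.30278, -2.30278] (distinct, 5 d.p.).
ϑ = −N·λ_min/(λ_max−λ_min) = −13·(-sqrt(13)/2 - 1/2)/(6−(-sqrt(13)/2 - 1/2)) = sqrt(13).
= 3.605551… (decimal).

sqrt(13)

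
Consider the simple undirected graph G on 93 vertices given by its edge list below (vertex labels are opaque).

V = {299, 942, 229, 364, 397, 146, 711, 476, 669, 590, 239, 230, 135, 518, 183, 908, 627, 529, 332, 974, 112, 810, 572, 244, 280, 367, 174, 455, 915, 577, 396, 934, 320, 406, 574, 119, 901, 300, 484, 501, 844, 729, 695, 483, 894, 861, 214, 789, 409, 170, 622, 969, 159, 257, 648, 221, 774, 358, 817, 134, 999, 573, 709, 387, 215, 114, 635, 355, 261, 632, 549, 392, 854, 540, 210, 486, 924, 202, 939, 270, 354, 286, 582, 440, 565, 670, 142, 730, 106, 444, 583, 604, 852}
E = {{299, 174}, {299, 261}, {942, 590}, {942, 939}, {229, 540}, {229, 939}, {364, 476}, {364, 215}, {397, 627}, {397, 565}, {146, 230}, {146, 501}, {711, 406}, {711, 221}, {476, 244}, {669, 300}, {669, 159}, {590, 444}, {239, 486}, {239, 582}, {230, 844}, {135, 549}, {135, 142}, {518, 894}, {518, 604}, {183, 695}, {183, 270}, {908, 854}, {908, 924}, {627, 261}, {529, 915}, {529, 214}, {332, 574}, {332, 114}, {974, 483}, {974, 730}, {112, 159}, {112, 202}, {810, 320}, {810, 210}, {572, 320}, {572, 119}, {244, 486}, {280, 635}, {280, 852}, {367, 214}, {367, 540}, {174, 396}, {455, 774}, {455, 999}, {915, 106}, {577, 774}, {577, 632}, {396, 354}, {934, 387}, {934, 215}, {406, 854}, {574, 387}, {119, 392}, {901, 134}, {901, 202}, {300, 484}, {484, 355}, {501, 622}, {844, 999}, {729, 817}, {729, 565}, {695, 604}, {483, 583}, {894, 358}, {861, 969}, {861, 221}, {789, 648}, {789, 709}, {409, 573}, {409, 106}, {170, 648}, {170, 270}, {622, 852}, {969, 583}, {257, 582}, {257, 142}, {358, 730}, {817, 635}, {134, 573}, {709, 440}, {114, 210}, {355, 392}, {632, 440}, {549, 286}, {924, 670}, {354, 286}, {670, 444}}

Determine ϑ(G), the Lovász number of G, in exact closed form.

93*cos(pi/93)/(cos(pi/93) + 1)

deg(582) = 2; N(582) = {239, 257}.
Vertex 730 has 2 neighbors: 974, 358.
Vertex 852 has 2 neighbors: 280, 622.
N(604) = {518, 695}, |N(604)| = 2.
93-vertex 2-regular graph: this is C_{93}, the 93-cycle.
spec(A) ≈ [2.0, 1.99544, 1.98177, 1.95906, 1.92741, 1.88697, 1.83792, 1.78048, 1.71491, 1.64153, 1.56065, 1.47265, 1.37793, 1.27693, 1.1701, 1.05793, 0.94093, 0.81964, 0.69461, 0.56641, 0.43563, 0.30286, 0.1687, 0.03378, -0.1013, -0.23591, -0.36945, -0.50131, -0.63087, -0.75756, -0.88079, -1.0, -1.11465, -1.22421, -1.32819, -1.42611, -1.51752, -1.602, -1.67918, -1.74869, -1.81023, -1.86351, -1.90828, -1.94434, -1.97154, -1.98974, -1.99886] (distinct, 5 d.p.).
Lovász (edge-transitive): ϑ = −93·(-2*cos(pi/93))/((2)−(-2*cos(pi/93))) = 93*cos(pi/93)/(cos(pi/93) + 1).
= 46.486731879… (decimal).
Sandwich: α(G)=46 ≤ ϑ(G)=93*cos(pi/93)/(cos(pi/93) + 1) ≤ χ(Ḡ)=47 (both strict).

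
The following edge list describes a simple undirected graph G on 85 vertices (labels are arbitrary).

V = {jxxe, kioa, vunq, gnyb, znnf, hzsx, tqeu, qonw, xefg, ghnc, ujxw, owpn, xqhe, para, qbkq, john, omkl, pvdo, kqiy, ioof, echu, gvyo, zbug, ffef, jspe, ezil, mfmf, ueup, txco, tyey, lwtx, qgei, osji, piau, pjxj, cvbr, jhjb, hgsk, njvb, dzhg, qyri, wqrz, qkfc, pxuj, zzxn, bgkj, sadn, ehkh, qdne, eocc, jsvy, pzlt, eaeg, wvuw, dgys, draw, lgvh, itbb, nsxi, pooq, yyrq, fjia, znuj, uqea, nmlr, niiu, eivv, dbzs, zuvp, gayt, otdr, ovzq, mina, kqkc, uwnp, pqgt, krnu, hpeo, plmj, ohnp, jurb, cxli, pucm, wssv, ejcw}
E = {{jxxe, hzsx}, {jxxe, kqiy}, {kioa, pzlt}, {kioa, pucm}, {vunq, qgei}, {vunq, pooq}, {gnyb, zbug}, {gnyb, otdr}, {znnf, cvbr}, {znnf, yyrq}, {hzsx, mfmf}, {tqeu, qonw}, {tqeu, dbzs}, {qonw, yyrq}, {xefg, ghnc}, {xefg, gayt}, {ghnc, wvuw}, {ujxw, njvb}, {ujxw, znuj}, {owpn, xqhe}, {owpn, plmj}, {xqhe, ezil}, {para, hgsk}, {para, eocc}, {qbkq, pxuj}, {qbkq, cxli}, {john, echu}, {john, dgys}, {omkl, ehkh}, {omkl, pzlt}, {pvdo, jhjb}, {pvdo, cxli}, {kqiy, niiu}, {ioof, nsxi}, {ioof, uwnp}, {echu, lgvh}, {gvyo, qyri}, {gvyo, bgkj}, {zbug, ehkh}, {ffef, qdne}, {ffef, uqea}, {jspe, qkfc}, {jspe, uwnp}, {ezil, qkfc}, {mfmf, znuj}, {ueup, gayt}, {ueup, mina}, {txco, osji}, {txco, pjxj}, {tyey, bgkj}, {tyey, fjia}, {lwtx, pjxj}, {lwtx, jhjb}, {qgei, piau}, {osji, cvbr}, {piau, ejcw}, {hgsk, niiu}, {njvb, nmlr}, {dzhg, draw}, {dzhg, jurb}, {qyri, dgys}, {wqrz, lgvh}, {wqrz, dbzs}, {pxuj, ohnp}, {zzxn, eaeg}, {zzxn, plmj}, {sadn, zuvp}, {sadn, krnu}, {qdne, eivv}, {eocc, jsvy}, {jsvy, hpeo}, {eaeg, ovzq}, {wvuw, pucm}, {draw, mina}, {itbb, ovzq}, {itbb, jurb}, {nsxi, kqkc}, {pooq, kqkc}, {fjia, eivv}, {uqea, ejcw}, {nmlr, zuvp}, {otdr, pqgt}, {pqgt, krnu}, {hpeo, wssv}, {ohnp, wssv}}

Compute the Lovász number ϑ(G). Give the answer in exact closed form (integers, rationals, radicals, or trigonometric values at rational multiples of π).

85*cos(pi/85)/(cos(pi/85) + 1)

deg(gnyb) = 2; N(gnyb) = {zbug, otdr}.
Vertex otdr has 2 neighbors: gnyb, pqgt.
deg(niiu) = 2; N(niiu) = {kqiy, hgsk}.
N(itbb) = {ovzq, jurb}, |N(itbb)| = 2.
85-vertex 2-regular graph: the odd cycle C_{85}.
A has 43 distinct eigenvalues ≈ [2.0, 1.9945, 1.9782, 1.951, 1.9132, 1.8649, 1.8065, 1.7382, 1.6604, 1.5735, 1.478, 1.3745, 1.2634, 1.1455, 1.0213, 0.8915, 0.7568, 0.618, 0.4759, 0.3311, 0.1845, 0.037, -0.1108, -0.258, -0.4038, -0.5473, -0.6879, -0.8247, -0.957, -1.0841, -1.2053, -1.3198, -1.4272, -1.5268, -1.618, -1.7004, -1.7735, -1.837, -1.8904, -1.9334, -1.9659, -1.9877, -1.9986].
With N=85: ϑ(G) = 85·(-(-1)*2*cos(pi/85))/(2−(-2*cos(pi/85))) = 85*cos(pi/85)/(cos(pi/85) + 1).
≈ 42.4854826 (to 7 d.p.).
α=42, χ(Ḡ)=43; ϑ=85*cos(pi/85)/(cos(pi/85) + 1) lies between (both strict).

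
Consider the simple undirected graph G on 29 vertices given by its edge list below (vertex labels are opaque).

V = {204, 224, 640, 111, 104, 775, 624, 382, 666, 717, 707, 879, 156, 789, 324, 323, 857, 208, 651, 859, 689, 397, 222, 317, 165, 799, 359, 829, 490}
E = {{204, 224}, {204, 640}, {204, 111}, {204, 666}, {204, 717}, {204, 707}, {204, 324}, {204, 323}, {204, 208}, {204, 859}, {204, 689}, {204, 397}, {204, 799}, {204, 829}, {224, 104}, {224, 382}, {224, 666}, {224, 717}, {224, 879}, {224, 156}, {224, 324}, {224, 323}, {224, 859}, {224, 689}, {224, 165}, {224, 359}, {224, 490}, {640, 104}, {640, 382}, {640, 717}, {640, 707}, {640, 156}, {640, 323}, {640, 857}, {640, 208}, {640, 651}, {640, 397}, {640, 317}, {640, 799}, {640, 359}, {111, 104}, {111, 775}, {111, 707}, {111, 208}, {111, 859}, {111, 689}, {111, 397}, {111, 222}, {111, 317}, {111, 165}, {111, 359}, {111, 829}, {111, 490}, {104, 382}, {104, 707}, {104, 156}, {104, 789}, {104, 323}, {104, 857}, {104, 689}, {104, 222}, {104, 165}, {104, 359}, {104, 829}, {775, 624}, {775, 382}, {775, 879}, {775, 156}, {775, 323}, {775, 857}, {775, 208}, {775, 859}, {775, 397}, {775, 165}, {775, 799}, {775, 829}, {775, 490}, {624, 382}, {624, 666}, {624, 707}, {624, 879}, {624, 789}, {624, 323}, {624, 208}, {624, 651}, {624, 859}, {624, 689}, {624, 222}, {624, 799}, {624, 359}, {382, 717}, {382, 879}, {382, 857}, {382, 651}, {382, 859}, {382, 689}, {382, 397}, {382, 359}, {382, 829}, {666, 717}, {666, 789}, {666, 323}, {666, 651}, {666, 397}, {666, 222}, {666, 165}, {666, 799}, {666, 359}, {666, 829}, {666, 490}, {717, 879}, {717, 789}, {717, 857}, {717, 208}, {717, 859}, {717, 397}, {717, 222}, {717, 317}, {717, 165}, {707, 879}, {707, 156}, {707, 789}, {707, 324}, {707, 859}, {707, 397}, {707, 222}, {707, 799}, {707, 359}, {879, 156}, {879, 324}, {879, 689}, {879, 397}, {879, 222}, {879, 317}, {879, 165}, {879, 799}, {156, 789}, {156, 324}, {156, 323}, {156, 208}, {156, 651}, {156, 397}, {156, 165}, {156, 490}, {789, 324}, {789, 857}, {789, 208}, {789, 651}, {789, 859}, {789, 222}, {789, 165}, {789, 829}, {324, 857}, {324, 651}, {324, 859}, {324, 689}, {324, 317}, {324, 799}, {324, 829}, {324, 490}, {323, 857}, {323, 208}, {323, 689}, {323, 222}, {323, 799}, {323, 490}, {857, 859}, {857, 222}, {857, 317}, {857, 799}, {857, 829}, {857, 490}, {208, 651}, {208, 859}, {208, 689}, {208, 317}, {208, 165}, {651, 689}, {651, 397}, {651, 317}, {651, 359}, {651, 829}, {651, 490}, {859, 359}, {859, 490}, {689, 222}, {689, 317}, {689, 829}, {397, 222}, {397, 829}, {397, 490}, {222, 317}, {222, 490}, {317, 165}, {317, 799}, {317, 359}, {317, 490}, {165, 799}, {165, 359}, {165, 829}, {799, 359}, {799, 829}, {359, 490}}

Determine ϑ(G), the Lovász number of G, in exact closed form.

sqrt(29)

N(689) = {204, 224, 111, 104, 624, 382, 879, 324, 323, 208, 651, 222, 317, 829}, |N(689)| = 14.
N(624) = {775, 382, 666, 707, 879, 789, 323, 208, 651, 859, 689, 222, 799, 359}, |N(624)| = 14.
Vertex 165 has 14 neighbors: 224, 111, 104, 775, 666, 717, 879, 156, 789, 208, 317, 799, 359, 829.
deg(707) = 14; N(707) = {204, 640, 111, 104, 624, 879, 156, 789, 324, 859, 397, 222, 799, 359}.
29-vertex 14-regular graph: strongly regular (29,14,6,7).
The 3 distinct eigenvalues: [14.0, 2.193, -3.193].
λ_max=14, λ_min=-sqrt(29)/2 - 1/2; ϑ = −29·λ_min/(λ_max−λ_min) = sqrt(29).
ϑ(G) ≈ 5.3852.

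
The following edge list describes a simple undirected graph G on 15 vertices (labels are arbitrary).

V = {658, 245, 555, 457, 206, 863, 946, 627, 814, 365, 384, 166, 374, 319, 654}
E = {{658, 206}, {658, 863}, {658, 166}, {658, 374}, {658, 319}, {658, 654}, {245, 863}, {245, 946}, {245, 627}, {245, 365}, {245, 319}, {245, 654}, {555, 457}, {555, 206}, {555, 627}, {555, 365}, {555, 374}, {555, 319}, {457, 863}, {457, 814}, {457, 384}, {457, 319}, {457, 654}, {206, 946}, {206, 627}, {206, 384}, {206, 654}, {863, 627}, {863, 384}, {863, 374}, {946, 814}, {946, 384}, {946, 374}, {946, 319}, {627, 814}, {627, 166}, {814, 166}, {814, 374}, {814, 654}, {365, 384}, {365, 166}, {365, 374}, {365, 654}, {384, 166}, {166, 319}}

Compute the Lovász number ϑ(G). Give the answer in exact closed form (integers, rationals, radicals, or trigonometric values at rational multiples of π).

5

N(457) = {555, 863, 814, 384, 319, 654}, |N(457)| = 6.
N(384) = {457, 206, 863, 946, 365, 166}, |N(384)| = 6.
deg(245) = 6; N(245) = {863, 946, 627, 365, 319, 654}.
N(166) = {658, 627, 814, 365, 384, 319}, |N(166)| = 6.
Every vertex has degree 6 (N=15); Kneser K(6,2) on C(6,2)=15 vertices.
spec(A) ≈ [6.0, 1.0, -3.0] (distinct, 3 d.p.).
Lovász: ϑ = −15(-3)/(6+-1*(-3)) = 5.
Numerically 5.00000000.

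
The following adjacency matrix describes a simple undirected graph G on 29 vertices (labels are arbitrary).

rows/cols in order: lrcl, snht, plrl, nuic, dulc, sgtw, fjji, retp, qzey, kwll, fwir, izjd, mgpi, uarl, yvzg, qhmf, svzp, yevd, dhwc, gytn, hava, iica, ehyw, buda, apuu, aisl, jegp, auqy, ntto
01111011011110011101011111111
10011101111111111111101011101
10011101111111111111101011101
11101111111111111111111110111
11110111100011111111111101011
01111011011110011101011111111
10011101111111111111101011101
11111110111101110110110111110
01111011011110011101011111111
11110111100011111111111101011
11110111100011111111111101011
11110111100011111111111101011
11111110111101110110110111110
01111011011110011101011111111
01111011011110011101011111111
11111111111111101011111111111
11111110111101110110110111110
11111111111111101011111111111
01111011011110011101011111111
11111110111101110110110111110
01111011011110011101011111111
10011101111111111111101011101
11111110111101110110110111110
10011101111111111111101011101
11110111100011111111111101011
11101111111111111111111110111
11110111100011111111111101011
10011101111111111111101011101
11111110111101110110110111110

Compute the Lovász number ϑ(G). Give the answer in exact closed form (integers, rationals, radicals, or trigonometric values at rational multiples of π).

7

N(qhmf) = {lrcl, snht, plrl, nuic, dulc, sgtw, fjji, retp, qzey, kwll, fwir, izjd, mgpi, uarl, yvzg, svzp, dhwc, gytn, hava, iica, ehyw, buda, apuu, aisl, jegp, auqy, ntto}, |N(qhmf)| = 27.
Vertex mgpi has 23 neighbors: lrcl, snht, plrl, nuic, dulc, sgtw, fjji, qzey, kwll, fwir, izjd, uarl, yvzg, qhmf, yevd, dhwc, hava, iica, buda, apuu, aisl, jegp, auqy.
deg(retp) = 23; N(retp) = {lrcl, snht, plrl, nuic, dulc, sgtw, fjji, qzey, kwll, fwir, izjd, uarl, yvzg, qhmf, yevd, dhwc, hava, iica, buda, apuu, aisl, jegp, auqy}.
deg(sgtw) = 22; N(sgtw) = {snht, plrl, nuic, dulc, fjji, retp, kwll, fwir, izjd, mgpi, qhmf, svzp, yevd, gytn, iica, ehyw, buda, apuu, aisl, jegp, auqy, ntto}.
Complete 6-partite, parts [7, 6, 6, 6, 2, 2]: perfect, ϑ = α = 7.
= 7.00000… (decimal).
Check 7 ≤ 7 ≤ 7: collapsed.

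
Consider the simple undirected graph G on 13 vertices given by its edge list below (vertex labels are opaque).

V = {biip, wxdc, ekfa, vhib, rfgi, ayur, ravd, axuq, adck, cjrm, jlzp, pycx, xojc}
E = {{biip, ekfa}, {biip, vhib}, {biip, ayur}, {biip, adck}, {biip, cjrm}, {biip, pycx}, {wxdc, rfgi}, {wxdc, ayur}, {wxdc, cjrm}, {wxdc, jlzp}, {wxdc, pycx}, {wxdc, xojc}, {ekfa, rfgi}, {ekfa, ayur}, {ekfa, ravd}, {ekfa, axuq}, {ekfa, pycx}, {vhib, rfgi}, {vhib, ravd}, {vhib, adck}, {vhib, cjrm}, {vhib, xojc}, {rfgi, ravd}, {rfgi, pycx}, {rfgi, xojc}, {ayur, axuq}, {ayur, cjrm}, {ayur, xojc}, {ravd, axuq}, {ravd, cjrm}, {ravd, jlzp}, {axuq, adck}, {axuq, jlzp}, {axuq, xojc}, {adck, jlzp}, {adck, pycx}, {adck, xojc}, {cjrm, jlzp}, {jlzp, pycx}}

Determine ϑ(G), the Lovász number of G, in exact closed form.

deg(pycx) = 6; N(pycx) = {biip, wxdc, ekfa, rfgi, adck, jlzp}.
deg(jlzp) = 6; N(jlzp) = {wxdc, ravd, axuq, adck, cjrm, pycx}.
deg(wxdc) = 6; N(wxdc) = {rfgi, ayur, cjrm, jlzp, pycx, xojc}.
deg(ravd) = 6; N(ravd) = {ekfa, vhib, rfgi, axuq, cjrm, jlzp}.
13-vertex 6-regular graph: SR(13,6,2,3) — a Paley graph.
spec(A) ≈ [6.0, 1.30278, -2.30278] (distinct, 5 d.p.).
Lovász: ϑ = −13(-sqrt(13)/2 - 1/2)/(6+-(-sqrt(13)/2 - 1/2)) = sqrt(13).
Numerically 3.60555.

sqrt(13)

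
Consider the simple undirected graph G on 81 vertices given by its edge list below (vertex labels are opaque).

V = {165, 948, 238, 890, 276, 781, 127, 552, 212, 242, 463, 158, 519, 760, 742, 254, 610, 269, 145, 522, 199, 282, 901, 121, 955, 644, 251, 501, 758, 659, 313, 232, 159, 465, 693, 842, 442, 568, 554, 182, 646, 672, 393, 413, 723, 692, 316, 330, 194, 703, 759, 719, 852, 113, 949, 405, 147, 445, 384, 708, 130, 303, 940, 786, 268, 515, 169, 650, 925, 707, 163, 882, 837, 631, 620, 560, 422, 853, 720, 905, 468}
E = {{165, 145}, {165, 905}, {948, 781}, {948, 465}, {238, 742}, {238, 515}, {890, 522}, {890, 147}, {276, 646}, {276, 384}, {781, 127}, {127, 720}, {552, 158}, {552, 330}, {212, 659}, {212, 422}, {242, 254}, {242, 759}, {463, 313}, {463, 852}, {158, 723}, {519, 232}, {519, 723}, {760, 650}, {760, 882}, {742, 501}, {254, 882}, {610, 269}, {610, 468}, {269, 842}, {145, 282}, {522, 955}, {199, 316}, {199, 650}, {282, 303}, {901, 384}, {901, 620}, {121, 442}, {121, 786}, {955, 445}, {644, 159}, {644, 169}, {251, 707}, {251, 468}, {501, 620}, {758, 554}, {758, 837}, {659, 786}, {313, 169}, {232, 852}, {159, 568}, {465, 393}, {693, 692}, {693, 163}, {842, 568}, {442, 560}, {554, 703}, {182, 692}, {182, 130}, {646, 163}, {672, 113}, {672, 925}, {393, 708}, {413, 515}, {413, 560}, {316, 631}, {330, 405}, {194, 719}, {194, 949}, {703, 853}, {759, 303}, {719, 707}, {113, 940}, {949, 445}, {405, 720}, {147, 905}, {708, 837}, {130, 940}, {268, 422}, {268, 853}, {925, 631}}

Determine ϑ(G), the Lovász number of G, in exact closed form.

N(465) = {948, 393}, |N(465)| = 2.
Vertex 330 has 2 neighbors: 552, 405.
N(708) = {393, 837}, |N(708)| = 2.
Vertex 948 has 2 neighbors: 781, 465.
Every vertex has degree 2 (N=81); connected 2-regular on 81 ⇒ C_{81}.
Distinct eigenvalues (to 3 d.p.): [2.0, 1.994, 1.976, 1.946, 1.904, 1.851, 1.787, 1.712, 1.627, 1.532, 1.428, 1.315, 1.194, 1.066, 0.932, 0.792, 0.647, 0.499, 0.347, 0.194, 0.039, -0.116, -0.271, -0.423, -0.574, -0.72, -0.863, -1.0, -1.131, -1.256, -1.372, -1.481, -1.581, -1.671, -1.751, -1.821, -1.879, -1.927, -1.963, -1.986, -1.998].
ϑ = −N·λ_min/(λ_max−λ_min) = −81·(-2*cos(pi/81))/(2−(-2*cos(pi/81))) = 81*cos(pi/81)/(cos(pi/81) + 1).
Numerically 40.48477.
α=40, χ(Ḡ)=41; ϑ=81*cos(pi/81)/(cos(pi/81) + 1) lies between (both strict).

81*cos(pi/81)/(cos(pi/81) + 1)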